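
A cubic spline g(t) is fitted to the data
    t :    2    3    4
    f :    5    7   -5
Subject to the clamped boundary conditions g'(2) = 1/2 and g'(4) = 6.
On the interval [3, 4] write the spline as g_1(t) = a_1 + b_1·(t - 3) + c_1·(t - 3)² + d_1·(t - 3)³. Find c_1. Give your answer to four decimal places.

Put m_i = g'' at the i-th knot. Here h = (1, 1) and Δ = (2, -12), so the interior equations h_(i-1)·m_(i-1) + 2(h_(i-1)+h_i)·m_i + h_i·m_(i+1) = 6(Δ_i − Δ_(i-1)) read
  1·m_0 + 4·m_1 + 1·m_2 = 6(Δ_1 - Δ_0) = -84
Clamped end conditions give two more equations: 2h_0·m_0 + h_0·m_1 = 6(Δ_0 - g'(2)) = 9 and h_1·m_1 + 2h_1·m_2 = 6(g'(4) - Δ_1) = 108.
Solving the tridiagonal system: m_0 = 113/4, m_1 = -95/2, m_2 = 311/4.
On [3, 4], with g_1(t) = a_1 + b_1·(t - 3) + c_1·(t - 3)² + d_1·(t - 3)³: c_1 = m_1/2 = -95/4, d_1 = (m_2 - m_1)/(6h_1) = 167/8, b_1 = Δ_1 - h_1(2m_1 + m_2)/6 = -73/8.

-23.7500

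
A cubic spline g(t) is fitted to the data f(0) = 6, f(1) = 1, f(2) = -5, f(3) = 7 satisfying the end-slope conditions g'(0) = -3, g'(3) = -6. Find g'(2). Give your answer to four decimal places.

Write M_i for g''(x_i). With h_i = 1, 1, 1 and divided differences Δ_i = -5, -6, 12, the continuity of g' gives the tridiagonal system
  1·M_0 + 4·M_1 + 1·M_2 = 6(Δ_1 - Δ_0) = -6
  1·M_1 + 4·M_2 + 1·M_3 = 6(Δ_2 - Δ_1) = 108
Clamped end conditions give two more equations: 2h_0·M_0 + h_0·M_1 = 6(Δ_0 - g'(0)) = -12 and h_2·M_2 + 2h_2·M_3 = 6(g'(3) - Δ_2) = -108.
Solving: M_0 = 6/5, M_1 = -72/5, M_2 = 252/5, M_3 = -396/5.
On [2, 3], g'(t) = b_2 + 2c_2·(t - 2) + 3d_2·(t - 2)² with b_2 = Δ_2 - h_2(2M_2 + M_3)/6 = 42/5, c_2 = M_2/2 = 126/5, d_2 = (M_3 - M_2)/(6h_2) = -108/5. So g'(2) = 42/5.

8.4000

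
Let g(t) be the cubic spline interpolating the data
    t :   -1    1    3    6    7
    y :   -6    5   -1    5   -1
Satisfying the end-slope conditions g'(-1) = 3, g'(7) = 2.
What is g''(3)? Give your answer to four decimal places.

9.1771

Put M_i = g'' at the i-th knot. Here h = (2, 2, 3, 1) and Δ = (11/2, -3, 2, -6), so the interior equations h_(i-1)·M_(i-1) + 2(h_(i-1)+h_i)·M_i + h_i·M_(i+1) = 6(Δ_i − Δ_(i-1)) read
  2·M_0 + 8·M_1 + 2·M_2 = 6(Δ_1 - Δ_0) = -51
  2·M_1 + 10·M_2 + 3·M_3 = 6(Δ_2 - Δ_1) = 30
  3·M_2 + 8·M_3 + 1·M_4 = 6(Δ_3 - Δ_2) = -48
Clamped end conditions give two more equations: 2h_0·M_0 + h_0·M_1 = 6(Δ_0 - g'(-1)) = 15 and h_3·M_3 + 2h_3·M_4 = 6(g'(7) - Δ_3) = 48.
Solving: M_0 = 887/96, M_1 = -527/48, M_2 = 881/96, M_3 = -637/48, M_4 = 2941/96.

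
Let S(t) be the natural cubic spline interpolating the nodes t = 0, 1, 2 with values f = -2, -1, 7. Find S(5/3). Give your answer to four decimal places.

With m_i denoting the second derivative at x_i, h_i = 1, 1, and Δ_i = (y_(i+1) − y_i)/h_i = 1, 8:
  1·m_0 + 4·m_1 + 1·m_2 = 6(Δ_1 - Δ_0) = 42
Natural end conditions: m_0 = m_2 = 0.
Forward elimination and back-substitution give m_0 = 0, m_1 = 21/2, m_2 = 0.
On [1, 2], S(t) = -1 + 9/2·(t - 1) + 21/4·(t - 1)² - 7/4·(t - 1)³.
With (t - 1) = 2/3: S(5/3) = 103/27.

3.8148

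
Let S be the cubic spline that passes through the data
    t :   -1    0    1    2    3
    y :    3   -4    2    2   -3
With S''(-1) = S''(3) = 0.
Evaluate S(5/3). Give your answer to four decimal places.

2.9286

Let M_i = S''(x_i). Step sizes h_i = 1, 1, 1, 1; slopes of the chords Δ_i = (y_(i+1) - y_i)/h_i = -7, 6, 0, -5.
  1·M_0 + 4·M_1 + 1·M_2 = 6(Δ_1 - Δ_0) = 78
  1·M_1 + 4·M_2 + 1·M_3 = 6(Δ_2 - Δ_1) = -36
  1·M_2 + 4·M_3 + 1·M_4 = 6(Δ_3 - Δ_2) = -30
Natural end conditions: M_0 = M_4 = 0.
Forward elimination and back-substitution give M_0 = 0, M_1 = 321/14, M_2 = -96/7, M_3 = -57/14, M_4 = 0.
On [1, 2], S(t) = 2 + 21/4·(t - 1) - 48/7·(t - 1)² + 45/28·(t - 1)³.
With (t - 1) = 2/3: S(5/3) = 41/14.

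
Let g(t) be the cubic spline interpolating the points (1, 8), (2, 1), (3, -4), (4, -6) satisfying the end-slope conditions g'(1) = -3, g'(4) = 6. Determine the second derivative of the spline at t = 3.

-4

With σ_i denoting the second derivative at x_i, h_i = 1, 1, 1, and Δ_i = (y_(i+1) − y_i)/h_i = -7, -5, -2:
  1·σ_0 + 4·σ_1 + 1·σ_2 = 6(Δ_1 - Δ_0) = 12
  1·σ_1 + 4·σ_2 + 1·σ_3 = 6(Δ_2 - Δ_1) = 18
Clamped end conditions give two more equations: 2h_0·σ_0 + h_0·σ_1 = 6(Δ_0 - g'(1)) = -24 and h_2·σ_2 + 2h_2·σ_3 = 6(g'(4) - Δ_2) = 48.
Solving the tridiagonal system: σ_0 = -16, σ_1 = 8, σ_2 = -4, σ_3 = 26.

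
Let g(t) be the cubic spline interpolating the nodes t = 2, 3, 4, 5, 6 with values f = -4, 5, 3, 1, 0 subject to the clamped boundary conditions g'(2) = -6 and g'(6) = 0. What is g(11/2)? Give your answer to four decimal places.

Let m_i = g''(x_i). Step sizes h_i = 1, 1, 1, 1; slopes of the chords Δ_i = (y_(i+1) - y_i)/h_i = 9, -2, -2, -1.
  1·m_0 + 4·m_1 + 1·m_2 = 6(Δ_1 - Δ_0) = -66
  1·m_1 + 4·m_2 + 1·m_3 = 6(Δ_2 - Δ_1) = 0
  1·m_2 + 4·m_3 + 1·m_4 = 6(Δ_3 - Δ_2) = 6
Clamped end conditions give two more equations: 2h_0·m_0 + h_0·m_1 = 6(Δ_0 - g'(2)) = 90 and h_3·m_3 + 2h_3·m_4 = 6(g'(6) - Δ_3) = 6.
Hence m_0 = 435/7, m_1 = -240/7, m_2 = 9, m_3 = -12/7, m_4 = 27/7.
On [5, 6], g(t) = 1 - 15/14·(t - 5) - 6/7·(t - 5)² + 13/14·(t - 5)³.
With (t - 5) = 1/2: g(11/2) = 41/112.

0.3661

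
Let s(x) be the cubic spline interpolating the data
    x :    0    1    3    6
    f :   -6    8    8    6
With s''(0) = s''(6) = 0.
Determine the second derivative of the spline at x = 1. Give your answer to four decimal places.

Write M_i for s''(x_i). With h_i = 1, 2, 3 and divided differences Δ_i = 14, 0, -2/3, the continuity of s' gives the tridiagonal system
  1·M_0 + 6·M_1 + 2·M_2 = 6(Δ_1 - Δ_0) = -84
  2·M_1 + 10·M_2 + 3·M_3 = 6(Δ_2 - Δ_1) = -4
Natural end conditions: M_0 = M_3 = 0.
Forward elimination and back-substitution give M_0 = 0, M_1 = -104/7, M_2 = 18/7, M_3 = 0.

-14.8571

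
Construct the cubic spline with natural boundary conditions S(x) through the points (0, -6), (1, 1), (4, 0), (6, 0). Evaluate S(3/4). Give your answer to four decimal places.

Write M_i for S''(x_i). With h_i = 1, 3, 2 and divided differences Δ_i = 7, -1/3, 0, the continuity of S' gives the tridiagonal system
  1·M_0 + 8·M_1 + 3·M_2 = 6(Δ_1 - Δ_0) = -44
  3·M_1 + 10·M_2 + 2·M_3 = 6(Δ_2 - Δ_1) = 2
Natural end conditions: M_0 = M_3 = 0.
Forward elimination and back-substitution give M_0 = 0, M_1 = -446/71, M_2 = 148/71, M_3 = 0.
On [0, 1], S(x) = -6 + 1714/213·x + 0·x² - 223/213·x³.
With x = 3/4: S(3/4) = -1847/4544.

-0.4065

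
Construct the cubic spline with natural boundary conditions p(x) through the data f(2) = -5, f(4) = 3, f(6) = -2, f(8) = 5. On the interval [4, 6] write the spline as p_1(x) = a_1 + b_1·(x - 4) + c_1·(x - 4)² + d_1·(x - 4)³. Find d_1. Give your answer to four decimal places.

Put σ_i = p'' at the i-th knot. Here h = (2, 2, 2) and Δ = (4, -5/2, 7/2), so the interior equations h_(i-1)·σ_(i-1) + 2(h_(i-1)+h_i)·σ_i + h_i·σ_(i+1) = 6(Δ_i − Δ_(i-1)) read
  2·σ_0 + 8·σ_1 + 2·σ_2 = 6(Δ_1 - Δ_0) = -39
  2·σ_1 + 8·σ_2 + 2·σ_3 = 6(Δ_2 - Δ_1) = 36
Natural end conditions: σ_0 = σ_3 = 0.
Forward elimination and back-substitution give σ_0 = 0, σ_1 = -32/5, σ_2 = 61/10, σ_3 = 0.
On [4, 6], with p_1(x) = a_1 + b_1·(x - 4) + c_1·(x - 4)² + d_1·(x - 4)³: c_1 = σ_1/2 = -16/5, d_1 = (σ_2 - σ_1)/(6h_1) = 25/24, b_1 = Δ_1 - h_1(2σ_1 + σ_2)/6 = -4/15.

1.0417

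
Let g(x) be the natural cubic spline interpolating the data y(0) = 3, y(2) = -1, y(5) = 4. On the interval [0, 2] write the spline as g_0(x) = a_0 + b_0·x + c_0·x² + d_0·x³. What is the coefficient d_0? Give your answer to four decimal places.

Let m_i = g''(x_i). Step sizes h_i = 2, 3; slopes of the chords Δ_i = (y_(i+1) - y_i)/h_i = -2, 5/3.
  2·m_0 + 10·m_1 + 3·m_2 = 6(Δ_1 - Δ_0) = 22
Natural end conditions: m_0 = m_2 = 0.
Solving: m_0 = 0, m_1 = 11/5, m_2 = 0.
On [0, 2], with g_0(x) = a_0 + b_0·x + c_0·x² + d_0·x³: c_0 = m_0/2 = 0, d_0 = (m_1 - m_0)/(6h_0) = 11/60, b_0 = Δ_0 - h_0(2m_0 + m_1)/6 = -41/15.

0.1833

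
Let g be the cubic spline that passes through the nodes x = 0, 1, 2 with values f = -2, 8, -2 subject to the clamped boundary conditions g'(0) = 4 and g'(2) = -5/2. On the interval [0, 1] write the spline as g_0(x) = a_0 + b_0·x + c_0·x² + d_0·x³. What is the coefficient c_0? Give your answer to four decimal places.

22.3750

With m_i denoting the second derivative at x_i, h_i = 1, 1, and Δ_i = (y_(i+1) − y_i)/h_i = 10, -10:
  1·m_0 + 4·m_1 + 1·m_2 = 6(Δ_1 - Δ_0) = -120
Clamped end conditions give two more equations: 2h_0·m_0 + h_0·m_1 = 6(Δ_0 - g'(0)) = 36 and h_1·m_1 + 2h_1·m_2 = 6(g'(2) - Δ_1) = 45.
Hence m_0 = 179/4, m_1 = -107/2, m_2 = 197/4.
On [0, 1], with g_0(x) = a_0 + b_0·x + c_0·x² + d_0·x³: c_0 = m_0/2 = 179/8, d_0 = (m_1 - m_0)/(6h_0) = -131/8, b_0 = Δ_0 - h_0(2m_0 + m_1)/6 = 4.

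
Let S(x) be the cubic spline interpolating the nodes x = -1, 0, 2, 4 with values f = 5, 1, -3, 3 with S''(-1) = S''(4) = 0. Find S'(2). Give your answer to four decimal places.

Let M_i = S''(x_i). Step sizes h_i = 1, 2, 2; slopes of the chords Δ_i = (y_(i+1) - y_i)/h_i = -4, -2, 3.
  1·M_0 + 6·M_1 + 2·M_2 = 6(Δ_1 - Δ_0) = 12
  2·M_1 + 8·M_2 + 2·M_3 = 6(Δ_2 - Δ_1) = 30
Natural end conditions: M_0 = M_3 = 0.
Solving the tridiagonal system: M_0 = 0, M_1 = 9/11, M_2 = 39/11, M_3 = 0.
On [2, 4], S'(x) = b_2 + 2c_2·(x - 2) + 3d_2·(x - 2)² with b_2 = Δ_2 - h_2(2M_2 + M_3)/6 = 7/11, c_2 = M_2/2 = 39/22, d_2 = (M_3 - M_2)/(6h_2) = -13/44. So S'(2) = 7/11.

0.6364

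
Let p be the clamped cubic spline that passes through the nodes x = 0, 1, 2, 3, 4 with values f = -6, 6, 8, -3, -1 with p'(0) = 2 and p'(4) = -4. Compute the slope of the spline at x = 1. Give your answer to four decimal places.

Put M_i = p'' at the i-th knot. Here h = (1, 1, 1, 1) and Δ = (12, 2, -11, 2), so the interior equations h_(i-1)·M_(i-1) + 2(h_(i-1)+h_i)·M_i + h_i·M_(i+1) = 6(Δ_i − Δ_(i-1)) read
  1·M_0 + 4·M_1 + 1·M_2 = 6(Δ_1 - Δ_0) = -60
  1·M_1 + 4·M_2 + 1·M_3 = 6(Δ_2 - Δ_1) = -78
  1·M_2 + 4·M_3 + 1·M_4 = 6(Δ_3 - Δ_2) = 78
Clamped end conditions give two more equations: 2h_0·M_0 + h_0·M_1 = 6(Δ_0 - p'(0)) = 60 and h_3·M_3 + 2h_3·M_4 = 6(p'(4) - Δ_3) = -36.
Solving the tridiagonal system: M_0 = 1107/28, M_1 = -267/14, M_2 = -93/4, M_3 = 477/14, M_4 = -981/28.
On [1, 2], p'(x) = b_1 + 2c_1·(x - 1) + 3d_1·(x - 1)² with b_1 = Δ_1 - h_1(2M_1 + M_2)/6 = 685/56, c_1 = M_1/2 = -267/28, d_1 = (M_2 - M_1)/(6h_1) = -39/56. So p'(1) = 685/56.

12.2321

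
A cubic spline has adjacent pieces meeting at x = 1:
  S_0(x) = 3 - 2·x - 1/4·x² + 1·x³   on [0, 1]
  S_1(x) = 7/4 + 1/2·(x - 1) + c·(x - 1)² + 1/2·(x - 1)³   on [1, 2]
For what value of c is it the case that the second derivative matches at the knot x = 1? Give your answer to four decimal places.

2.7500

S_0''(x) = -1/2 + 6·x, so S_0''(1) = 11/2. On the right, S_1''(1) = 2c, so c = 11/4.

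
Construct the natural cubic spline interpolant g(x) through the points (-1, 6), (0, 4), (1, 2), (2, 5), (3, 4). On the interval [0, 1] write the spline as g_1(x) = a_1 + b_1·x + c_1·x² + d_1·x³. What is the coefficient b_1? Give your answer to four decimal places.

-2.8571

Write σ_i for g''(x_i). With h_i = 1, 1, 1, 1 and divided differences Δ_i = -2, -2, 3, -1, the continuity of g' gives the tridiagonal system
  1·σ_0 + 4·σ_1 + 1·σ_2 = 6(Δ_1 - Δ_0) = 0
  1·σ_1 + 4·σ_2 + 1·σ_3 = 6(Δ_2 - Δ_1) = 30
  1·σ_2 + 4·σ_3 + 1·σ_4 = 6(Δ_3 - Δ_2) = -24
Natural end conditions: σ_0 = σ_4 = 0.
Solving the tridiagonal system: σ_0 = 0, σ_1 = -18/7, σ_2 = 72/7, σ_3 = -60/7, σ_4 = 0.
On [0, 1], with g_1(x) = a_1 + b_1·x + c_1·x² + d_1·x³: c_1 = σ_1/2 = -9/7, d_1 = (σ_2 - σ_1)/(6h_1) = 15/7, b_1 = Δ_1 - h_1(2σ_1 + σ_2)/6 = -20/7.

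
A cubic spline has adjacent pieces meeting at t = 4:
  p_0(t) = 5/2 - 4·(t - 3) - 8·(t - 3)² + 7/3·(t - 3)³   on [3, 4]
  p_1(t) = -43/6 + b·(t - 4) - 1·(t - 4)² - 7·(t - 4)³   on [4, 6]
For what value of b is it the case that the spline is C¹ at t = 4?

-13

p_0'(t) = -4 - 16·(t - 3) + 7·(t - 3)², so p_0'(4) = -13. On the right, p_1'(4) = b, so b = -13.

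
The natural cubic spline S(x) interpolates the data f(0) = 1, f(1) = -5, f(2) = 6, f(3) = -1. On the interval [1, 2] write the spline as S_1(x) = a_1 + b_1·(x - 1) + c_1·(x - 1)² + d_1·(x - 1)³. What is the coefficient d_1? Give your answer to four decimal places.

Put m_i = S'' at the i-th knot. Here h = (1, 1, 1) and Δ = (-6, 11, -7), so the interior equations h_(i-1)·m_(i-1) + 2(h_(i-1)+h_i)·m_i + h_i·m_(i+1) = 6(Δ_i − Δ_(i-1)) read
  1·m_0 + 4·m_1 + 1·m_2 = 6(Δ_1 - Δ_0) = 102
  1·m_1 + 4·m_2 + 1·m_3 = 6(Δ_2 - Δ_1) = -108
Natural end conditions: m_0 = m_3 = 0.
Solving the tridiagonal system: m_0 = 0, m_1 = 172/5, m_2 = -178/5, m_3 = 0.
On [1, 2], with S_1(x) = a_1 + b_1·(x - 1) + c_1·(x - 1)² + d_1·(x - 1)³: c_1 = m_1/2 = 86/5, d_1 = (m_2 - m_1)/(6h_1) = -35/3, b_1 = Δ_1 - h_1(2m_1 + m_2)/6 = 82/15.

-11.6667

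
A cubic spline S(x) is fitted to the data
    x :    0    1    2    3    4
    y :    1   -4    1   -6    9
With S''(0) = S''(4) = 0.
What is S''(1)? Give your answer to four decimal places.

23.5714

With M_i denoting the second derivative at x_i, h_i = 1, 1, 1, 1, and Δ_i = (y_(i+1) − y_i)/h_i = -5, 5, -7, 15:
  1·M_0 + 4·M_1 + 1·M_2 = 6(Δ_1 - Δ_0) = 60
  1·M_1 + 4·M_2 + 1·M_3 = 6(Δ_2 - Δ_1) = -72
  1·M_2 + 4·M_3 + 1·M_4 = 6(Δ_3 - Δ_2) = 132
Natural end conditions: M_0 = M_4 = 0.
Forward elimination and back-substitution give M_0 = 0, M_1 = 165/7, M_2 = -240/7, M_3 = 291/7, M_4 = 0.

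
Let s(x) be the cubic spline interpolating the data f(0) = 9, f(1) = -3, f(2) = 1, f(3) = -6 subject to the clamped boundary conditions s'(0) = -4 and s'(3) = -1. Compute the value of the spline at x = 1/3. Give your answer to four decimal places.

Write m_i for s''(x_i). With h_i = 1, 1, 1 and divided differences Δ_i = -12, 4, -7, the continuity of s' gives the tridiagonal system
  1·m_0 + 4·m_1 + 1·m_2 = 6(Δ_1 - Δ_0) = 96
  1·m_1 + 4·m_2 + 1·m_3 = 6(Δ_2 - Δ_1) = -66
Clamped end conditions give two more equations: 2h_0·m_0 + h_0·m_1 = 6(Δ_0 - s'(0)) = -48 and h_2·m_2 + 2h_2·m_3 = 6(s'(3) - Δ_2) = 36.
Hence m_0 = -232/5, m_1 = 224/5, m_2 = -184/5, m_3 = 182/5.
On [0, 1], s(x) = 9 - 4·x - 116/5·x² + 76/5·x³.
With x = 1/3: s(1/3) = 763/135.

5.6519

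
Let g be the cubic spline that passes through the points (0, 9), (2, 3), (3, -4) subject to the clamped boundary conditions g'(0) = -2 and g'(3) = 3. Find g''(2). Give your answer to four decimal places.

-11.3333

Let M_i = g''(x_i). Step sizes h_i = 2, 1; slopes of the chords Δ_i = (y_(i+1) - y_i)/h_i = -3, -7.
  2·M_0 + 6·M_1 + 1·M_2 = 6(Δ_1 - Δ_0) = -24
Clamped end conditions give two more equations: 2h_0·M_0 + h_0·M_1 = 6(Δ_0 - g'(0)) = -6 and h_1·M_1 + 2h_1·M_2 = 6(g'(3) - Δ_1) = 60.
Forward elimination and back-substitution give M_0 = 25/6, M_1 = -34/3, M_2 = 107/3.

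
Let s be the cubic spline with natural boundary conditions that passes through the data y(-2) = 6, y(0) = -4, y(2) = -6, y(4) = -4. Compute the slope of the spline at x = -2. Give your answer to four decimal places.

-5.9333

With m_i denoting the second derivative at x_i, h_i = 2, 2, 2, and Δ_i = (y_(i+1) − y_i)/h_i = -5, -1, 1:
  2·m_0 + 8·m_1 + 2·m_2 = 6(Δ_1 - Δ_0) = 24
  2·m_1 + 8·m_2 + 2·m_3 = 6(Δ_2 - Δ_1) = 12
Natural end conditions: m_0 = m_3 = 0.
Forward elimination and back-substitution give m_0 = 0, m_1 = 14/5, m_2 = 4/5, m_3 = 0.
On [-2, 0], s'(x) = b_0 + 2c_0·(x + 2) + 3d_0·(x + 2)² with b_0 = Δ_0 - h_0(2m_0 + m_1)/6 = -89/15, c_0 = m_0/2 = 0, d_0 = (m_1 - m_0)/(6h_0) = 7/30. So s'(-2) = -89/15.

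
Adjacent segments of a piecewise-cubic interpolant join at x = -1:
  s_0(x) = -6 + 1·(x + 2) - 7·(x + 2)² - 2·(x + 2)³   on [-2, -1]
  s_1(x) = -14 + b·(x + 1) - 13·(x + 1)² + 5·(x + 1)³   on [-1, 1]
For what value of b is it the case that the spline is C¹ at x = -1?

-19

s_0'(x) = 1 - 14·(x + 2) - 6·(x + 2)², so s_0'(-1) = -19. On the right, s_1'(-1) = b, so b = -19.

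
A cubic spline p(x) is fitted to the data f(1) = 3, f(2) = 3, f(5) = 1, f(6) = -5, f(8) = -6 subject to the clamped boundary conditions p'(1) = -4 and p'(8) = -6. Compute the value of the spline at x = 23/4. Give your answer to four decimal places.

Put M_i = p'' at the i-th knot. Here h = (1, 3, 1, 2) and Δ = (0, -2/3, -6, -1/2), so the interior equations h_(i-1)·M_(i-1) + 2(h_(i-1)+h_i)·M_i + h_i·M_(i+1) = 6(Δ_i − Δ_(i-1)) read
  1·M_0 + 8·M_1 + 3·M_2 = 6(Δ_1 - Δ_0) = -4
  3·M_1 + 8·M_2 + 1·M_3 = 6(Δ_2 - Δ_1) = -32
  1·M_2 + 6·M_3 + 2·M_4 = 6(Δ_3 - Δ_2) = 33
Clamped end conditions give two more equations: 2h_0·M_0 + h_0·M_1 = 6(Δ_0 - p'(1)) = 24 and h_3·M_3 + 2h_3·M_4 = 6(p'(8) - Δ_3) = -33.
Solving: M_0 = 1319/110, M_1 = 1/55, M_2 = -355/66, M_3 = 1811/165, M_4 = -9067/660.
On [5, 6], p(x) = 1 - 332/55·(x - 5) - 355/132·(x - 5)² + 1799/660·(x - 5)³.
With (x - 5) = 3/4: p(23/4) = -54773/14080.

-3.8901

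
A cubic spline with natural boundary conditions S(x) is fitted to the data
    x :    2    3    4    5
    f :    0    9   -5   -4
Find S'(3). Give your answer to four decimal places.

-5.2667

Write M_i for S''(x_i). With h_i = 1, 1, 1 and divided differences Δ_i = 9, -14, 1, the continuity of S' gives the tridiagonal system
  1·M_0 + 4·M_1 + 1·M_2 = 6(Δ_1 - Δ_0) = -138
  1·M_1 + 4·M_2 + 1·M_3 = 6(Δ_2 - Δ_1) = 90
Natural end conditions: M_0 = M_3 = 0.
Solving: M_0 = 0, M_1 = -214/5, M_2 = 166/5, M_3 = 0.
On [3, 4], S'(x) = b_1 + 2c_1·(x - 3) + 3d_1·(x - 3)² with b_1 = Δ_1 - h_1(2M_1 + M_2)/6 = -79/15, c_1 = M_1/2 = -107/5, d_1 = (M_2 - M_1)/(6h_1) = 38/3. So S'(3) = -79/15.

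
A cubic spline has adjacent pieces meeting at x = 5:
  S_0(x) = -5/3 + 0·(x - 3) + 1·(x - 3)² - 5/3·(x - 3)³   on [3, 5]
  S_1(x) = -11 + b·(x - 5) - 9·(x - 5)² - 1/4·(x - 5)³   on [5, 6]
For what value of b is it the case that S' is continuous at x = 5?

-16

S_0'(x) = 0 + 2·(x - 3) - 5·(x - 3)², so S_0'(5) = -16. On the right, S_1'(5) = b, so b = -16.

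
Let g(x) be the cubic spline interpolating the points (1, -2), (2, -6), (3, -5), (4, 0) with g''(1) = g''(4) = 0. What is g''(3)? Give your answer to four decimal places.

4.4000

With M_i denoting the second derivative at x_i, h_i = 1, 1, 1, and Δ_i = (y_(i+1) − y_i)/h_i = -4, 1, 5:
  1·M_0 + 4·M_1 + 1·M_2 = 6(Δ_1 - Δ_0) = 30
  1·M_1 + 4·M_2 + 1·M_3 = 6(Δ_2 - Δ_1) = 24
Natural end conditions: M_0 = M_3 = 0.
Forward elimination and back-substitution give M_0 = 0, M_1 = 32/5, M_2 = 22/5, M_3 = 0.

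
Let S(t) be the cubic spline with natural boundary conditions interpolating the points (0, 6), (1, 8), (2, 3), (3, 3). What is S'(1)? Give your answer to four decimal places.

Put M_i = S'' at the i-th knot. Here h = (1, 1, 1) and Δ = (2, -5, 0), so the interior equations h_(i-1)·M_(i-1) + 2(h_(i-1)+h_i)·M_i + h_i·M_(i+1) = 6(Δ_i − Δ_(i-1)) read
  1·M_0 + 4·M_1 + 1·M_2 = 6(Δ_1 - Δ_0) = -42
  1·M_1 + 4·M_2 + 1·M_3 = 6(Δ_2 - Δ_1) = 30
Natural end conditions: M_0 = M_3 = 0.
Hence M_0 = 0, M_1 = -66/5, M_2 = 54/5, M_3 = 0.
On [1, 2], S'(t) = b_1 + 2c_1·(t - 1) + 3d_1·(t - 1)² with b_1 = Δ_1 - h_1(2M_1 + M_2)/6 = -12/5, c_1 = M_1/2 = -33/5, d_1 = (M_2 - M_1)/(6h_1) = 4. So S'(1) = -12/5.

-2.4000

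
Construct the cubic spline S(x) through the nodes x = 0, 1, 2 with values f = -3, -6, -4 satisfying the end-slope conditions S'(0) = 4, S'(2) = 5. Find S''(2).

2

With M_i denoting the second derivative at x_i, h_i = 1, 1, and Δ_i = (y_(i+1) − y_i)/h_i = -3, 2:
  1·M_0 + 4·M_1 + 1·M_2 = 6(Δ_1 - Δ_0) = 30
Clamped end conditions give two more equations: 2h_0·M_0 + h_0·M_1 = 6(Δ_0 - S'(0)) = -42 and h_1·M_1 + 2h_1·M_2 = 6(S'(2) - Δ_1) = 18.
Solving the tridiagonal system: M_0 = -28, M_1 = 14, M_2 = 2.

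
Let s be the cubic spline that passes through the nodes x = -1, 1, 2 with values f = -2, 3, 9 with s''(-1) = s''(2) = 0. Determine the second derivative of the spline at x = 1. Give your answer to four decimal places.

3.5000

Write M_i for s''(x_i). With h_i = 2, 1 and divided differences Δ_i = 5/2, 6, the continuity of s' gives the tridiagonal system
  2·M_0 + 6·M_1 + 1·M_2 = 6(Δ_1 - Δ_0) = 21
Natural end conditions: M_0 = M_2 = 0.
Hence M_0 = 0, M_1 = 7/2, M_2 = 0.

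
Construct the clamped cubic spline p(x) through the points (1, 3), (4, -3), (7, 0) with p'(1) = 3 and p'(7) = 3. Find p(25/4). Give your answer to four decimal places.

-2.0508

Write m_i for p''(x_i). With h_i = 3, 3 and divided differences Δ_i = -2, 1, the continuity of p' gives the tridiagonal system
  3·m_0 + 12·m_1 + 3·m_2 = 6(Δ_1 - Δ_0) = 18
Clamped end conditions give two more equations: 2h_0·m_0 + h_0·m_1 = 6(Δ_0 - p'(1)) = -30 and h_1·m_1 + 2h_1·m_2 = 6(p'(7) - Δ_1) = 12.
Solving the tridiagonal system: m_0 = -13/2, m_1 = 3, m_2 = 1/2.
On [4, 7], p(x) = -3 - 9/4·(x - 4) + 3/2·(x - 4)² - 5/36·(x - 4)³.
With (x - 4) = 9/4: p(25/4) = -525/256.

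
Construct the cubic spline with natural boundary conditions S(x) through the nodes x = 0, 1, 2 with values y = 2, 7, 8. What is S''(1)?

-6

Write M_i for S''(x_i). With h_i = 1, 1 and divided differences Δ_i = 5, 1, the continuity of S' gives the tridiagonal system
  1·M_0 + 4·M_1 + 1·M_2 = 6(Δ_1 - Δ_0) = -24
Natural end conditions: M_0 = M_2 = 0.
Solving: M_0 = 0, M_1 = -6, M_2 = 0.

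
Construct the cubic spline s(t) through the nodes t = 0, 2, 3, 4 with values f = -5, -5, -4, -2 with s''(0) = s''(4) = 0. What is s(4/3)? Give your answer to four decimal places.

-5.1932

Write σ_i for s''(x_i). With h_i = 2, 1, 1 and divided differences Δ_i = 0, 1, 2, the continuity of s' gives the tridiagonal system
  2·σ_0 + 6·σ_1 + 1·σ_2 = 6(Δ_1 - Δ_0) = 6
  1·σ_1 + 4·σ_2 + 1·σ_3 = 6(Δ_2 - Δ_1) = 6
Natural end conditions: σ_0 = σ_3 = 0.
Solving: σ_0 = 0, σ_1 = 18/23, σ_2 = 30/23, σ_3 = 0.
On [0, 2], s(t) = -5 - 6/23·t + 0·t² + 3/46·t³.
With t = 4/3: s(4/3) = -1075/207.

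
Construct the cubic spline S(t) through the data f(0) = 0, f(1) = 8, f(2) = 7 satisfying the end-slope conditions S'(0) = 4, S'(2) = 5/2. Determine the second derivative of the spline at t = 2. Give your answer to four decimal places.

Put M_i = S'' at the i-th knot. Here h = (1, 1) and Δ = (8, -1), so the interior equations h_(i-1)·M_(i-1) + 2(h_(i-1)+h_i)·M_i + h_i·M_(i+1) = 6(Δ_i − Δ_(i-1)) read
  1·M_0 + 4·M_1 + 1·M_2 = 6(Δ_1 - Δ_0) = -54
Clamped end conditions give two more equations: 2h_0·M_0 + h_0·M_1 = 6(Δ_0 - S'(0)) = 24 and h_1·M_1 + 2h_1·M_2 = 6(S'(2) - Δ_1) = 21.
Hence M_0 = 99/4, M_1 = -51/2, M_2 = 93/4.

23.2500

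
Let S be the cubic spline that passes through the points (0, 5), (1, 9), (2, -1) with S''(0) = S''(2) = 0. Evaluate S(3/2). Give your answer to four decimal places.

With σ_i denoting the second derivative at x_i, h_i = 1, 1, and Δ_i = (y_(i+1) − y_i)/h_i = 4, -10:
  1·σ_0 + 4·σ_1 + 1·σ_2 = 6(Δ_1 - Δ_0) = -84
Natural end conditions: σ_0 = σ_2 = 0.
Solving: σ_0 = 0, σ_1 = -21, σ_2 = 0.
On [1, 2], S(x) = 9 - 3·(x - 1) - 21/2·(x - 1)² + 7/2·(x - 1)³.
With (x - 1) = 1/2: S(3/2) = 85/16.

5.3125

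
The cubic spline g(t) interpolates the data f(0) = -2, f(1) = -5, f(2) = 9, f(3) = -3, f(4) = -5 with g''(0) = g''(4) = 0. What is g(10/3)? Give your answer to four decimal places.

-5.4590

Put σ_i = g'' at the i-th knot. Here h = (1, 1, 1, 1) and Δ = (-3, 14, -12, -2), so the interior equations h_(i-1)·σ_(i-1) + 2(h_(i-1)+h_i)·σ_i + h_i·σ_(i+1) = 6(Δ_i − Δ_(i-1)) read
  1·σ_0 + 4·σ_1 + 1·σ_2 = 6(Δ_1 - Δ_0) = 102
  1·σ_1 + 4·σ_2 + 1·σ_3 = 6(Δ_2 - Δ_1) = -156
  1·σ_2 + 4·σ_3 + 1·σ_4 = 6(Δ_3 - Δ_2) = 60
Natural end conditions: σ_0 = σ_4 = 0.
Forward elimination and back-substitution give σ_0 = 0, σ_1 = 1107/28, σ_2 = -393/7, σ_3 = 813/28, σ_4 = 0.
On [3, 4], g(t) = -3 - 327/28·(t - 3) + 813/56·(t - 3)² - 271/56·(t - 3)³.
With (t - 3) = 1/3: g(10/3) = -4127/756.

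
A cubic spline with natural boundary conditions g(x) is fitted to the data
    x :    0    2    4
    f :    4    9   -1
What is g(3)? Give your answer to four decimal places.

Let m_i = g''(x_i). Step sizes h_i = 2, 2; slopes of the chords Δ_i = (y_(i+1) - y_i)/h_i = 5/2, -5.
  2·m_0 + 8·m_1 + 2·m_2 = 6(Δ_1 - Δ_0) = -45
Natural end conditions: m_0 = m_2 = 0.
Solving the tridiagonal system: m_0 = 0, m_1 = -45/8, m_2 = 0.
On [2, 4], g(x) = 9 - 5/4·(x - 2) - 45/16·(x - 2)² + 15/32·(x - 2)³.
With (x - 2) = 1: g(3) = 173/32.

5.4063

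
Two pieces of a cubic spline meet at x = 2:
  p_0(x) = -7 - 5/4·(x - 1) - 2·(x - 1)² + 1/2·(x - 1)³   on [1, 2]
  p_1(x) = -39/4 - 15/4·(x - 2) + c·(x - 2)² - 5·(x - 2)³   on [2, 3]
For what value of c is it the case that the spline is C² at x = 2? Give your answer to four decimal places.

-0.5000

p_0''(x) = -4 + 3·(x - 1), so p_0''(2) = -1. On the right, p_1''(2) = 2c, so c = -1/2.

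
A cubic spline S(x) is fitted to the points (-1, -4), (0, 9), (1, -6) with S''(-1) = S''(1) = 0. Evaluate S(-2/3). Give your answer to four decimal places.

Put m_i = S'' at the i-th knot. Here h = (1, 1) and Δ = (13, -15), so the interior equations h_(i-1)·m_(i-1) + 2(h_(i-1)+h_i)·m_i + h_i·m_(i+1) = 6(Δ_i − Δ_(i-1)) read
  1·m_0 + 4·m_1 + 1·m_2 = 6(Δ_1 - Δ_0) = -168
Natural end conditions: m_0 = m_2 = 0.
Forward elimination and back-substitution give m_0 = 0, m_1 = -42, m_2 = 0.
On [-1, 0], S(x) = -4 + 20·(x + 1) + 0·(x + 1)² - 7·(x + 1)³.
With (x + 1) = 1/3: S(-2/3) = 65/27.

2.4074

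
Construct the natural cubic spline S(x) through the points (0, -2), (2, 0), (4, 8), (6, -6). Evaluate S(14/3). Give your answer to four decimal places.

Put M_i = S'' at the i-th knot. Here h = (2, 2, 2) and Δ = (1, 4, -7), so the interior equations h_(i-1)·M_(i-1) + 2(h_(i-1)+h_i)·M_i + h_i·M_(i+1) = 6(Δ_i − Δ_(i-1)) read
  2·M_0 + 8·M_1 + 2·M_2 = 6(Δ_1 - Δ_0) = 18
  2·M_1 + 8·M_2 + 2·M_3 = 6(Δ_2 - Δ_1) = -66
Natural end conditions: M_0 = M_3 = 0.
Solving: M_0 = 0, M_1 = 23/5, M_2 = -47/5, M_3 = 0.
On [4, 6], S(x) = 8 - 11/15·(x - 4) - 47/10·(x - 4)² + 47/60·(x - 4)³.
With (x - 4) = 2/3: S(14/3) = 458/81.

5.6543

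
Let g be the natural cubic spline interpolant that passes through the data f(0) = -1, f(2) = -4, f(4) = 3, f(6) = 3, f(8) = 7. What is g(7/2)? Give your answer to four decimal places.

1.4727

Put m_i = g'' at the i-th knot. Here h = (2, 2, 2, 2) and Δ = (-3/2, 7/2, 0, 2), so the interior equations h_(i-1)·m_(i-1) + 2(h_(i-1)+h_i)·m_i + h_i·m_(i+1) = 6(Δ_i − Δ_(i-1)) read
  2·m_0 + 8·m_1 + 2·m_2 = 6(Δ_1 - Δ_0) = 30
  2·m_1 + 8·m_2 + 2·m_3 = 6(Δ_2 - Δ_1) = -21
  2·m_2 + 8·m_3 + 2·m_4 = 6(Δ_3 - Δ_2) = 12
Natural end conditions: m_0 = m_4 = 0.
Hence m_0 = 0, m_1 = 39/8, m_2 = -9/2, m_3 = 21/8, m_4 = 0.
On [2, 4], g(x) = -4 + 7/4·(x - 2) + 39/16·(x - 2)² - 25/32·(x - 2)³.
With (x - 2) = 3/2: g(7/2) = 377/256.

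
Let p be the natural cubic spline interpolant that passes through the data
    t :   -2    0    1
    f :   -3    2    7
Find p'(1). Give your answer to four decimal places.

5.4167

Put m_i = p'' at the i-th knot. Here h = (2, 1) and Δ = (5/2, 5), so the interior equations h_(i-1)·m_(i-1) + 2(h_(i-1)+h_i)·m_i + h_i·m_(i+1) = 6(Δ_i − Δ_(i-1)) read
  2·m_0 + 6·m_1 + 1·m_2 = 6(Δ_1 - Δ_0) = 15
Natural end conditions: m_0 = m_2 = 0.
Forward elimination and back-substitution give m_0 = 0, m_1 = 5/2, m_2 = 0.
On [0, 1], p'(t) = b_1 + 2c_1·t + 3d_1·t² with b_1 = Δ_1 - h_1(2m_1 + m_2)/6 = 25/6, c_1 = m_1/2 = 5/4, d_1 = (m_2 - m_1)/(6h_1) = -5/12. So p'(1) = 65/12.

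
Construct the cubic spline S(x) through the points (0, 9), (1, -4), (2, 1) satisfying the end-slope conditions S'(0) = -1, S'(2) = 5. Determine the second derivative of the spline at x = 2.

-24

Write M_i for S''(x_i). With h_i = 1, 1 and divided differences Δ_i = -13, 5, the continuity of S' gives the tridiagonal system
  1·M_0 + 4·M_1 + 1·M_2 = 6(Δ_1 - Δ_0) = 108
Clamped end conditions give two more equations: 2h_0·M_0 + h_0·M_1 = 6(Δ_0 - S'(0)) = -72 and h_1·M_1 + 2h_1·M_2 = 6(S'(2) - Δ_1) = 0.
Hence M_0 = -60, M_1 = 48, M_2 = -24.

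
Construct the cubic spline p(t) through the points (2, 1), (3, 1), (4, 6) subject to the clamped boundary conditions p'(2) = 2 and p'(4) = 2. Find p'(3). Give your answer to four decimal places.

With σ_i denoting the second derivative at x_i, h_i = 1, 1, and Δ_i = (y_(i+1) − y_i)/h_i = 0, 5:
  1·σ_0 + 4·σ_1 + 1·σ_2 = 6(Δ_1 - Δ_0) = 30
Clamped end conditions give two more equations: 2h_0·σ_0 + h_0·σ_1 = 6(Δ_0 - p'(2)) = -12 and h_1·σ_1 + 2h_1·σ_2 = 6(p'(4) - Δ_1) = -18.
Solving: σ_0 = -27/2, σ_1 = 15, σ_2 = -33/2.
On [3, 4], p'(t) = b_1 + 2c_1·(t - 3) + 3d_1·(t - 3)² with b_1 = Δ_1 - h_1(2σ_1 + σ_2)/6 = 11/4, c_1 = σ_1/2 = 15/2, d_1 = (σ_2 - σ_1)/(6h_1) = -21/4. So p'(3) = 11/4.

2.7500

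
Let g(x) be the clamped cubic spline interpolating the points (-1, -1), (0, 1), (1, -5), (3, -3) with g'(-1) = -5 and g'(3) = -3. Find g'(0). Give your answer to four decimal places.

With σ_i denoting the second derivative at x_i, h_i = 1, 1, 2, and Δ_i = (y_(i+1) − y_i)/h_i = 2, -6, 1:
  1·σ_0 + 4·σ_1 + 1·σ_2 = 6(Δ_1 - Δ_0) = -48
  1·σ_1 + 6·σ_2 + 2·σ_3 = 6(Δ_2 - Δ_1) = 42
Clamped end conditions give two more equations: 2h_0·σ_0 + h_0·σ_1 = 6(Δ_0 - g'(-1)) = 42 and h_2·σ_2 + 2h_2·σ_3 = 6(g'(3) - Δ_2) = -24.
Hence σ_0 = 364/11, σ_1 = -266/11, σ_2 = 172/11, σ_3 = -152/11.
On [0, 1], g'(x) = b_1 + 2c_1·x + 3d_1·x² with b_1 = Δ_1 - h_1(2σ_1 + σ_2)/6 = -6/11, c_1 = σ_1/2 = -133/11, d_1 = (σ_2 - σ_1)/(6h_1) = 73/11. So g'(0) = -6/11.

-0.5455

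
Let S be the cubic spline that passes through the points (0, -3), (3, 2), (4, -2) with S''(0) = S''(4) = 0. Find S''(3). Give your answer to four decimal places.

-4.2500

With m_i denoting the second derivative at x_i, h_i = 3, 1, and Δ_i = (y_(i+1) − y_i)/h_i = 5/3, -4:
  3·m_0 + 8·m_1 + 1·m_2 = 6(Δ_1 - Δ_0) = -34
Natural end conditions: m_0 = m_2 = 0.
Solving: m_0 = 0, m_1 = -17/4, m_2 = 0.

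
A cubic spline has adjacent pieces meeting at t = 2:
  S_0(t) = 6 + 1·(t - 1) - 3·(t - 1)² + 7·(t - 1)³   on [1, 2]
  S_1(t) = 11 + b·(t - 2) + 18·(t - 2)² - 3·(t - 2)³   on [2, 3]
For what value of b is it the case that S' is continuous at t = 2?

S_0'(t) = 1 - 6·(t - 1) + 21·(t - 1)², so S_0'(2) = 16. On the right, S_1'(2) = b, so b = 16.

16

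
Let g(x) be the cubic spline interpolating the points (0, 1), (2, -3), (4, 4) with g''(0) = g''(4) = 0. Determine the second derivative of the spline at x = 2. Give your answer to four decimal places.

Put m_i = g'' at the i-th knot. Here h = (2, 2) and Δ = (-2, 7/2), so the interior equations h_(i-1)·m_(i-1) + 2(h_(i-1)+h_i)·m_i + h_i·m_(i+1) = 6(Δ_i − Δ_(i-1)) read
  2·m_0 + 8·m_1 + 2·m_2 = 6(Δ_1 - Δ_0) = 33
Natural end conditions: m_0 = m_2 = 0.
Solving the tridiagonal system: m_0 = 0, m_1 = 33/8, m_2 = 0.

4.1250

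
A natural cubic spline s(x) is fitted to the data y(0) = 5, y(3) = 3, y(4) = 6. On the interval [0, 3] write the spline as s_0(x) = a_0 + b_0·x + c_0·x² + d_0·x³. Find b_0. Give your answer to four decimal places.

-2.0417

Write M_i for s''(x_i). With h_i = 3, 1 and divided differences Δ_i = -2/3, 3, the continuity of s' gives the tridiagonal system
  3·M_0 + 8·M_1 + 1·M_2 = 6(Δ_1 - Δ_0) = 22
Natural end conditions: M_0 = M_2 = 0.
Solving: M_0 = 0, M_1 = 11/4, M_2 = 0.
On [0, 3], with s_0(x) = a_0 + b_0·x + c_0·x² + d_0·x³: c_0 = M_0/2 = 0, d_0 = (M_1 - M_0)/(6h_0) = 11/72, b_0 = Δ_0 - h_0(2M_0 + M_1)/6 = -49/24.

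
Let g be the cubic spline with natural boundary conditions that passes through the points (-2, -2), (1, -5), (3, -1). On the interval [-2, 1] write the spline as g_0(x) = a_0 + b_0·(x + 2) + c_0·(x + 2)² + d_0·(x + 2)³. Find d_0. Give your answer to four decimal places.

Put M_i = g'' at the i-th knot. Here h = (3, 2) and Δ = (-1, 2), so the interior equations h_(i-1)·M_(i-1) + 2(h_(i-1)+h_i)·M_i + h_i·M_(i+1) = 6(Δ_i − Δ_(i-1)) read
  3·M_0 + 10·M_1 + 2·M_2 = 6(Δ_1 - Δ_0) = 18
Natural end conditions: M_0 = M_2 = 0.
Hence M_0 = 0, M_1 = 9/5, M_2 = 0.
On [-2, 1], with g_0(x) = a_0 + b_0·(x + 2) + c_0·(x + 2)² + d_0·(x + 2)³: c_0 = M_0/2 = 0, d_0 = (M_1 - M_0)/(6h_0) = 1/10, b_0 = Δ_0 - h_0(2M_0 + M_1)/6 = -19/10.

0.1000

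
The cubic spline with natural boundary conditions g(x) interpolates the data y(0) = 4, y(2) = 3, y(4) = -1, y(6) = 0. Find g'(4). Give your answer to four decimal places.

Let σ_i = g''(x_i). Step sizes h_i = 2, 2, 2; slopes of the chords Δ_i = (y_(i+1) - y_i)/h_i = -1/2, -2, 1/2.
  2·σ_0 + 8·σ_1 + 2·σ_2 = 6(Δ_1 - Δ_0) = -9
  2·σ_1 + 8·σ_2 + 2·σ_3 = 6(Δ_2 - Δ_1) = 15
Natural end conditions: σ_0 = σ_3 = 0.
Solving: σ_0 = 0, σ_1 = -17/10, σ_2 = 23/10, σ_3 = 0.
On [4, 6], g'(x) = b_2 + 2c_2·(x - 4) + 3d_2·(x - 4)² with b_2 = Δ_2 - h_2(2σ_2 + σ_3)/6 = -31/30, c_2 = σ_2/2 = 23/20, d_2 = (σ_3 - σ_2)/(6h_2) = -23/120. So g'(4) = -31/30.

-1.0333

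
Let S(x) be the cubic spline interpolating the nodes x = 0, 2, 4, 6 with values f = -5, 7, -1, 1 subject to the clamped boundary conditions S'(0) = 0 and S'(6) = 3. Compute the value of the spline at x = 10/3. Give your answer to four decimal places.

2.4963

Write σ_i for S''(x_i). With h_i = 2, 2, 2 and divided differences Δ_i = 6, -4, 1, the continuity of S' gives the tridiagonal system
  2·σ_0 + 8·σ_1 + 2·σ_2 = 6(Δ_1 - Δ_0) = -60
  2·σ_1 + 8·σ_2 + 2·σ_3 = 6(Δ_2 - Δ_1) = 30
Clamped end conditions give two more equations: 2h_0·σ_0 + h_0·σ_1 = 6(Δ_0 - S'(0)) = 36 and h_2·σ_2 + 2h_2·σ_3 = 6(S'(6) - Δ_2) = 12.
Forward elimination and back-substitution give σ_0 = 78/5, σ_1 = -66/5, σ_2 = 36/5, σ_3 = -3/5.
On [2, 4], S(x) = 7 + 12/5·(x - 2) - 33/5·(x - 2)² + 17/10·(x - 2)³.
With (x - 2) = 4/3: S(10/3) = 337/135.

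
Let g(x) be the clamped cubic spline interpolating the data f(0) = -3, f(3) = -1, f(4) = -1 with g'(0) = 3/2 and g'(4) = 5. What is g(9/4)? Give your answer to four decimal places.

Let M_i = g''(x_i). Step sizes h_i = 3, 1; slopes of the chords Δ_i = (y_(i+1) - y_i)/h_i = 2/3, 0.
  3·M_0 + 8·M_1 + 1·M_2 = 6(Δ_1 - Δ_0) = -4
Clamped end conditions give two more equations: 2h_0·M_0 + h_0·M_1 = 6(Δ_0 - g'(0)) = -5 and h_1·M_1 + 2h_1·M_2 = 6(g'(4) - Δ_1) = 30.
Hence M_0 = 13/24, M_1 = -11/4, M_2 = 131/8.
On [0, 3], g(x) = -3 + 3/2·x + 13/48·x² - 79/432·x³.
With x = 9/4: g(9/4) = -345/1024.

-0.3369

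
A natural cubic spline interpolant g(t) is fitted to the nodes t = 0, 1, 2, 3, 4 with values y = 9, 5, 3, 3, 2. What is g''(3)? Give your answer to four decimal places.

-2.2500

With m_i denoting the second derivative at x_i, h_i = 1, 1, 1, 1, and Δ_i = (y_(i+1) − y_i)/h_i = -4, -2, 0, -1:
  1·m_0 + 4·m_1 + 1·m_2 = 6(Δ_1 - Δ_0) = 12
  1·m_1 + 4·m_2 + 1·m_3 = 6(Δ_2 - Δ_1) = 12
  1·m_2 + 4·m_3 + 1·m_4 = 6(Δ_3 - Δ_2) = -6
Natural end conditions: m_0 = m_4 = 0.
Solving: m_0 = 0, m_1 = 9/4, m_2 = 3, m_3 = -9/4, m_4 = 0.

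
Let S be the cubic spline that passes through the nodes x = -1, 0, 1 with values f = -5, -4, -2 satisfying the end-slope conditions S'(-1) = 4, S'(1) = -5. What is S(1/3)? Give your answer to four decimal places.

-2.7407

Write M_i for S''(x_i). With h_i = 1, 1 and divided differences Δ_i = 1, 2, the continuity of S' gives the tridiagonal system
  1·M_0 + 4·M_1 + 1·M_2 = 6(Δ_1 - Δ_0) = 6
Clamped end conditions give two more equations: 2h_0·M_0 + h_0·M_1 = 6(Δ_0 - S'(-1)) = -18 and h_1·M_1 + 2h_1·M_2 = 6(S'(1) - Δ_1) = -42.
Solving: M_0 = -15, M_1 = 12, M_2 = -27.
On [0, 1], S(x) = -4 + 5/2·x + 6·x² - 13/2·x³.
With x = 1/3: S(1/3) = -74/27.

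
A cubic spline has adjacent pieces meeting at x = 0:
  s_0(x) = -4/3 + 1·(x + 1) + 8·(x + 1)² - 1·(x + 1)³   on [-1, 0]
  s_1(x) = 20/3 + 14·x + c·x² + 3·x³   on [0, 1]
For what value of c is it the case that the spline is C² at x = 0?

s_0''(x) = 16 - 6·(x + 1), so s_0''(0) = 10. On the right, s_1''(0) = 2c, so c = 5.

5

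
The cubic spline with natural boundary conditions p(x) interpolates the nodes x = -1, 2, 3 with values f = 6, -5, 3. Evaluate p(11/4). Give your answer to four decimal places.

0.6582

Let m_i = p''(x_i). Step sizes h_i = 3, 1; slopes of the chords Δ_i = (y_(i+1) - y_i)/h_i = -11/3, 8.
  3·m_0 + 8·m_1 + 1·m_2 = 6(Δ_1 - Δ_0) = 70
Natural end conditions: m_0 = m_2 = 0.
Solving the tridiagonal system: m_0 = 0, m_1 = 35/4, m_2 = 0.
On [2, 3], p(x) = -5 + 61/12·(x - 2) + 35/8·(x - 2)² - 35/24·(x - 2)³.
With (x - 2) = 3/4: p(11/4) = 337/512.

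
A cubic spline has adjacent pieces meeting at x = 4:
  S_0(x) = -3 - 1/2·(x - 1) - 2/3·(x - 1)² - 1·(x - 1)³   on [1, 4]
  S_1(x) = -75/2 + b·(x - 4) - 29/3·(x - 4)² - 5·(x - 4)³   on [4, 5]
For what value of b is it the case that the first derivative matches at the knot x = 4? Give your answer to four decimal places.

-31.5000

S_0'(x) = -1/2 - 4/3·(x - 1) - 3·(x - 1)², so S_0'(4) = -63/2. On the right, S_1'(4) = b, so b = -63/2.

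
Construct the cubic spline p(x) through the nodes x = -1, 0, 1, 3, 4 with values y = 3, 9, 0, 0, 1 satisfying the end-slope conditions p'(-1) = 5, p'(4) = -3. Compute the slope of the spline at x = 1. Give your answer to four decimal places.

-9.1875

Write M_i for p''(x_i). With h_i = 1, 1, 2, 1 and divided differences Δ_i = 6, -9, 0, 1, the continuity of p' gives the tridiagonal system
  1·M_0 + 4·M_1 + 1·M_2 = 6(Δ_1 - Δ_0) = -90
  1·M_1 + 6·M_2 + 2·M_3 = 6(Δ_2 - Δ_1) = 54
  2·M_2 + 6·M_3 + 1·M_4 = 6(Δ_3 - Δ_2) = 6
Clamped end conditions give two more equations: 2h_0·M_0 + h_0·M_1 = 6(Δ_0 - p'(-1)) = 6 and h_3·M_3 + 2h_3·M_4 = 6(p'(4) - Δ_3) = -24.
Solving: M_0 = 589/32, M_1 = -493/16, M_2 = 475/32, M_3 = -17/8, M_4 = -175/16.
On [1, 3], p'(x) = b_2 + 2c_2·(x - 1) + 3d_2·(x - 1)² with b_2 = Δ_2 - h_2(2M_2 + M_3)/6 = -147/16, c_2 = M_2/2 = 475/64, d_2 = (M_3 - M_2)/(6h_2) = -181/128. So p'(1) = -147/16.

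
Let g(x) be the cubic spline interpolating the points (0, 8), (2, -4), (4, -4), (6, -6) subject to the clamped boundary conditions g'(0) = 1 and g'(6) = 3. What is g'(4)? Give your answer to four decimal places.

-0.3333

Put M_i = g'' at the i-th knot. Here h = (2, 2, 2) and Δ = (-6, 0, -1), so the interior equations h_(i-1)·M_(i-1) + 2(h_(i-1)+h_i)·M_i + h_i·M_(i+1) = 6(Δ_i − Δ_(i-1)) read
  2·M_0 + 8·M_1 + 2·M_2 = 6(Δ_1 - Δ_0) = 36
  2·M_1 + 8·M_2 + 2·M_3 = 6(Δ_2 - Δ_1) = -6
Clamped end conditions give two more equations: 2h_0·M_0 + h_0·M_1 = 6(Δ_0 - g'(0)) = -42 and h_2·M_2 + 2h_2·M_3 = 6(g'(6) - Δ_2) = 24.
Solving: M_0 = -46/3, M_1 = 29/3, M_2 = -16/3, M_3 = 26/3.
On [4, 6], g'(x) = b_2 + 2c_2·(x - 4) + 3d_2·(x - 4)² with b_2 = Δ_2 - h_2(2M_2 + M_3)/6 = -1/3, c_2 = M_2/2 = -8/3, d_2 = (M_3 - M_2)/(6h_2) = 7/6. So g'(4) = -1/3.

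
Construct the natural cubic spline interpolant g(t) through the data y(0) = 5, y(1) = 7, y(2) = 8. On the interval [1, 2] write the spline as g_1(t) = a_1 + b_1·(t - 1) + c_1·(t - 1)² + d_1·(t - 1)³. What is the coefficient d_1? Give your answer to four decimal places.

0.2500

Write m_i for g''(x_i). With h_i = 1, 1 and divided differences Δ_i = 2, 1, the continuity of g' gives the tridiagonal system
  1·m_0 + 4·m_1 + 1·m_2 = 6(Δ_1 - Δ_0) = -6
Natural end conditions: m_0 = m_2 = 0.
Solving: m_0 = 0, m_1 = -3/2, m_2 = 0.
On [1, 2], with g_1(t) = a_1 + b_1·(t - 1) + c_1·(t - 1)² + d_1·(t - 1)³: c_1 = m_1/2 = -3/4, d_1 = (m_2 - m_1)/(6h_1) = 1/4, b_1 = Δ_1 - h_1(2m_1 + m_2)/6 = 3/2.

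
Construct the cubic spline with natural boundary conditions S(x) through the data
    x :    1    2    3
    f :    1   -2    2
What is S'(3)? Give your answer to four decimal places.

5.7500

With σ_i denoting the second derivative at x_i, h_i = 1, 1, and Δ_i = (y_(i+1) − y_i)/h_i = -3, 4:
  1·σ_0 + 4·σ_1 + 1·σ_2 = 6(Δ_1 - Δ_0) = 42
Natural end conditions: σ_0 = σ_2 = 0.
Solving: σ_0 = 0, σ_1 = 21/2, σ_2 = 0.
On [2, 3], S'(x) = b_1 + 2c_1·(x - 2) + 3d_1·(x - 2)² with b_1 = Δ_1 - h_1(2σ_1 + σ_2)/6 = 1/2, c_1 = σ_1/2 = 21/4, d_1 = (σ_2 - σ_1)/(6h_1) = -7/4. So S'(3) = 23/4.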